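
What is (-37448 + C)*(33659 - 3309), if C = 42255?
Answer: 145892450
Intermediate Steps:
(-37448 + C)*(33659 - 3309) = (-37448 + 42255)*(33659 - 3309) = 4807*30350 = 145892450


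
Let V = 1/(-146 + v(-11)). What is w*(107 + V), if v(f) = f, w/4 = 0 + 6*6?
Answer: 2418912/157 ≈ 15407.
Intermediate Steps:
w = 144 (w = 4*(0 + 6*6) = 4*(0 + 36) = 4*36 = 144)
V = -1/157 (V = 1/(-146 - 11) = 1/(-157) = -1/157 ≈ -0.0063694)
w*(107 + V) = 144*(107 - 1/157) = 144*(16798/157) = 2418912/157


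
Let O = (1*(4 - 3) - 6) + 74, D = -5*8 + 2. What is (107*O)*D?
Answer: -280554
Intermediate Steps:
D = -38 (D = -40 + 2 = -38)
O = 69 (O = (1*1 - 6) + 74 = (1 - 6) + 74 = -5 + 74 = 69)
(107*O)*D = (107*69)*(-38) = 7383*(-38) = -280554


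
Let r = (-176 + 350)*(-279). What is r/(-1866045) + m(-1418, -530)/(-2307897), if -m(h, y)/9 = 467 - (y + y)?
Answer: 164497281/5145328145 ≈ 0.031970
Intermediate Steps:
m(h, y) = -4203 + 18*y (m(h, y) = -9*(467 - (y + y)) = -9*(467 - 2*y) = -4203 + 18*y)
r = -48546 (r = 174*(-279) = -48546)
r/(-1866045) + m(-1418, -530)/(-2307897) = -48546/(-1866045) + (-4203 + 18*(-530))/(-2307897) = -48546*(-1/1866045) + (-4203 - 9540)*(-1/2307897) = 522/20065 - 13743*(-1/2307897) = 522/20065 + 1527/256433 = 164497281/5145328145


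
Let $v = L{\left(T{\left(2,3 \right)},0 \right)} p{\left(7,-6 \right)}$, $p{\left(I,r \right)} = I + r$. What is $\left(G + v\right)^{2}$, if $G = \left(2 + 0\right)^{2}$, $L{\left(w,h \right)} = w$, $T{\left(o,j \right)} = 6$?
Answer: $100$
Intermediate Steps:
$G = 4$ ($G = 2^{2} = 4$)
$v = 6$ ($v = 6 \left(7 - 6\right) = 6 \cdot 1 = 6$)
$\left(G + v\right)^{2} = \left(4 + 6\right)^{2} = 10^{2} = 100$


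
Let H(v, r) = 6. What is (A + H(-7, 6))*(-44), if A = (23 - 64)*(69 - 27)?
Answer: 75504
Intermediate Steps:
A = -1722 (A = -41*42 = -1722)
(A + H(-7, 6))*(-44) = (-1722 + 6)*(-44) = -1716*(-44) = 75504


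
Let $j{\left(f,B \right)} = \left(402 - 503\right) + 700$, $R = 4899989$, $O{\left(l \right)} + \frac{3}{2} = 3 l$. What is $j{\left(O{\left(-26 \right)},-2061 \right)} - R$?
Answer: $-4899390$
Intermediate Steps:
$O{\left(l \right)} = - \frac{3}{2} + 3 l$
$j{\left(f,B \right)} = 599$ ($j{\left(f,B \right)} = -101 + 700 = 599$)
$j{\left(O{\left(-26 \right)},-2061 \right)} - R = 599 - 4899989 = -4899390$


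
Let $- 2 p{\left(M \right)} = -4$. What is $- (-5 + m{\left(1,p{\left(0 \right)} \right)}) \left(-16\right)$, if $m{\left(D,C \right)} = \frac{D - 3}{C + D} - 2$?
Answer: $- \frac{368}{3} \approx -122.67$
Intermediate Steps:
$p{\left(M \right)} = 2$ ($p{\left(M \right)} = \left(- \frac{1}{2}\right) \left(-4\right) = 2$)
$m{\left(D,C \right)} = -2 + \frac{-3 + D}{C + D}$ ($m{\left(D,C \right)} = \frac{-3 + D}{C + D} - 2 = -2 + \frac{-3 + D}{C + D}$)
$- (-5 + m{\left(1,p{\left(0 \right)} \right)}) \left(-16\right) = - (-5 + \frac{-3 - 1 - 4}{2 + 1}) \left(-16\right) = - (-5 + \frac{-3 - 1 - 4}{3}) \left(-16\right) = - (-5 + \frac{1}{3} \left(-8\right)) \left(-16\right) = - (-5 - \frac{8}{3}) \left(-16\right) = \left(-1\right) \left(- \frac{23}{3}\right) \left(-16\right) = \frac{23}{3} \left(-16\right) = - \frac{368}{3}$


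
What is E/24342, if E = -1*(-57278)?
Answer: 28639/12171 ≈ 2.3531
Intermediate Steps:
E = 57278
E/24342 = 57278/24342 = 57278*(1/24342) = 28639/12171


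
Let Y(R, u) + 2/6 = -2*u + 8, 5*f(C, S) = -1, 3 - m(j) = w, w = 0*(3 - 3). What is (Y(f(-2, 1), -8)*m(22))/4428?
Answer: 71/4428 ≈ 0.016034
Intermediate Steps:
w = 0 (w = 0*0 = 0)
m(j) = 3 (m(j) = 3 - 1*0 = 3 + 0 = 3)
f(C, S) = -⅕ (f(C, S) = (⅕)*(-1) = -⅕)
Y(R, u) = 23/3 - 2*u (Y(R, u) = -⅓ + (-2*u + 8) = -⅓ + (8 - 2*u) = 23/3 - 2*u)
(Y(f(-2, 1), -8)*m(22))/4428 = ((23/3 - 2*(-8))*3)/4428 = ((23/3 + 16)*3)*(1/4428) = ((71/3)*3)*(1/4428) = 71*(1/4428) = 71/4428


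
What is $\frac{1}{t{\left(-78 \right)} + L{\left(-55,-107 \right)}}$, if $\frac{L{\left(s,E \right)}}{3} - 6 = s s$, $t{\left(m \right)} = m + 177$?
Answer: $\frac{1}{9192} \approx 0.00010879$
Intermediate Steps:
$t{\left(m \right)} = 177 + m$
$L{\left(s,E \right)} = 18 + 3 s^{2}$ ($L{\left(s,E \right)} = 18 + 3 s s = 18 + 3 s^{2}$)
$\frac{1}{t{\left(-78 \right)} + L{\left(-55,-107 \right)}} = \frac{1}{\left(177 - 78\right) + \left(18 + 3 \left(-55\right)^{2}\right)} = \frac{1}{99 + \left(18 + 3 \cdot 3025\right)} = \frac{1}{99 + \left(18 + 9075\right)} = \frac{1}{99 + 9093} = \frac{1}{9192}$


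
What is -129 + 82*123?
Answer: 9957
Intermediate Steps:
-129 + 82*123 = -129 + 10086 = 9957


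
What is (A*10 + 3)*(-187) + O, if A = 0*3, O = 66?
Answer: -495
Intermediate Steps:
A = 0
(A*10 + 3)*(-187) + O = (0*10 + 3)*(-187) + 66 = (0 + 3)*(-187) + 66 = 3*(-187) + 66 = -561 + 66 = -495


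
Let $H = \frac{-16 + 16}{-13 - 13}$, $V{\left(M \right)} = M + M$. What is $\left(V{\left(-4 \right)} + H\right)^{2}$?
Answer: $64$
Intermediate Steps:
$V{\left(M \right)} = 2 M$
$H = 0$ ($H = \frac{0}{-26} = 0 \left(- \frac{1}{26}\right) = 0$)
$\left(V{\left(-4 \right)} + H\right)^{2} = \left(2 \left(-4\right) + 0\right)^{2} = \left(-8 + 0\right)^{2} = \left(-8\right)^{2} = 64$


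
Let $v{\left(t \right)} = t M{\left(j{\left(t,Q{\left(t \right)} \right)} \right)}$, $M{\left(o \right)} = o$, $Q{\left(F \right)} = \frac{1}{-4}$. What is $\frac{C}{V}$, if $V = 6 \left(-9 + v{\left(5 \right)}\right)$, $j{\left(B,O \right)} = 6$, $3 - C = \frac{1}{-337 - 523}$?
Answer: $\frac{2581}{108360} \approx 0.023819$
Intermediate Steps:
$Q{\left(F \right)} = - \frac{1}{4}$
$C = \frac{2581}{860}$ ($C = 3 - \frac{1}{-337 - 523} = 3 - \frac{1}{-860} = 3 - - \frac{1}{860} = 3 + \frac{1}{860} = \frac{2581}{860} \approx 3.0012$)
$v{\left(t \right)} = 6 t$ ($v{\left(t \right)} = t 6 = 6 t$)
$V = 126$ ($V = 6 \left(-9 + 6 \cdot 5\right) = 6 \left(-9 + 30\right) = 6 \cdot 21 = 126$)
$\frac{C}{V} = \frac{2581}{860 \cdot 126} = \frac{2581}{860} \cdot \frac{1}{126} = \frac{2581}{108360}$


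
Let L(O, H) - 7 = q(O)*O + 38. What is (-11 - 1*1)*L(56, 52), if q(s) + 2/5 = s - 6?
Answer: -169356/5 ≈ -33871.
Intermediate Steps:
q(s) = -32/5 + s (q(s) = -⅖ + (s - 6) = -⅖ + (-6 + s) = -32/5 + s)
L(O, H) = 45 + O*(-32/5 + O) (L(O, H) = 7 + ((-32/5 + O)*O + 38) = 7 + (O*(-32/5 + O) + 38) = 7 + (38 + O*(-32/5 + O)) = 45 + O*(-32/5 + O))
(-11 - 1*1)*L(56, 52) = (-11 - 1*1)*(45 + (⅕)*56*(-32 + 5*56)) = (-11 - 1)*(45 + (⅕)*56*(-32 + 280)) = -12*(45 + (⅕)*56*248) = -12*(45 + 13888/5) = -12*14113/5 = -169356/5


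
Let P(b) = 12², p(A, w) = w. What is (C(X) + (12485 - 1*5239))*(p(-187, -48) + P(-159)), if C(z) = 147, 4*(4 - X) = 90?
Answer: 709728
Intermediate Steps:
X = -37/2 (X = 4 - ¼*90 = 4 - 45/2 = -37/2 ≈ -18.500)
P(b) = 144
(C(X) + (12485 - 1*5239))*(p(-187, -48) + P(-159)) = (147 + (12485 - 1*5239))*(-48 + 144) = (147 + (12485 - 5239))*96 = (147 + 7246)*96 = 7393*96 = 709728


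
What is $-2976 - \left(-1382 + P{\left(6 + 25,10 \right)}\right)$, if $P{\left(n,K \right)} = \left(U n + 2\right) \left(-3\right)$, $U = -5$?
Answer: $-2053$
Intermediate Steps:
$P{\left(n,K \right)} = -6 + 15 n$ ($P{\left(n,K \right)} = \left(- 5 n + 2\right) \left(-3\right) = \left(2 - 5 n\right) \left(-3\right) = -6 + 15 n$)
$-2976 - \left(-1382 + P{\left(6 + 25,10 \right)}\right) = -2976 + \left(1382 - \left(-6 + 15 \left(6 + 25\right)\right)\right) = -2976 + \left(1382 - \left(-6 + 15 \cdot 31\right)\right) = -2976 + \left(1382 - \left(-6 + 465\right)\right) = -2976 + \left(1382 - 459\right) = -2976 + 923 = -2053$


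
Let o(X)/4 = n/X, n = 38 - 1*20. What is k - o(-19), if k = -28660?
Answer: -544468/19 ≈ -28656.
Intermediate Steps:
n = 18 (n = 38 - 20 = 18)
o(X) = 72/X (o(X) = 4*(18/X) = 72/X)
k - o(-19) = -28660 - 72/(-19) = -28660 - 72*(-1)/19 = -28660 - 1*(-72/19) = -28660 + 72/19 = -544468/19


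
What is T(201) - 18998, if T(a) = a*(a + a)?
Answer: 61804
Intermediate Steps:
T(a) = 2*a² (T(a) = a*(2*a) = 2*a²)
T(201) - 18998 = 2*201² - 18998 = 2*40401 - 18998 = 80802 - 18998 = 61804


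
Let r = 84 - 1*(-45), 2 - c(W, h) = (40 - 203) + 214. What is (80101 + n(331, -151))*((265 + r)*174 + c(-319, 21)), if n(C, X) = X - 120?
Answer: 5468913810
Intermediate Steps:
c(W, h) = -49 (c(W, h) = 2 - ((40 - 203) + 214) = 2 - (-163 + 214) = 2 - 1*51 = 2 - 51 = -49)
r = 129 (r = 84 + 45 = 129)
n(C, X) = -120 + X
(80101 + n(331, -151))*((265 + r)*174 + c(-319, 21)) = (80101 + (-120 - 151))*((265 + 129)*174 - 49) = (80101 - 271)*(394*174 - 49) = 79830*(68556 - 49) = 79830*68507 = 5468913810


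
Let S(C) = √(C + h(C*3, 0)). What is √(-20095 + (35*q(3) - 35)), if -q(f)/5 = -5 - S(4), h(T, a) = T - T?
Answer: I*√18905 ≈ 137.5*I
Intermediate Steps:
h(T, a) = 0
S(C) = √C (S(C) = √(C + 0) = √C)
q(f) = 35 (q(f) = -5*(-5 - √4) = -5*(-5 - 1*2) = -5*(-5 - 2) = -5*(-7) = 35)
√(-20095 + (35*q(3) - 35)) = √(-20095 + (35*35 - 35)) = √(-20095 + (1225 - 35)) = √(-20095 + 1190) = √(-18905) = I*√18905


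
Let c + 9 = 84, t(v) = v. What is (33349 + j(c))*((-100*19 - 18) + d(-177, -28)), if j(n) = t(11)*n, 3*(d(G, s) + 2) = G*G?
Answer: 291265002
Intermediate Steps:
d(G, s) = -2 + G**2/3 (d(G, s) = -2 + (G*G)/3 = -2 + G**2/3)
c = 75 (c = -9 + 84 = 75)
j(n) = 11*n
(33349 + j(c))*((-100*19 - 18) + d(-177, -28)) = (33349 + 11*75)*((-100*19 - 18) + (-2 + (1/3)*(-177)**2)) = (33349 + 825)*((-1900 - 18) + (-2 + (1/3)*31329)) = 34174*(-1918 + (-2 + 10443)) = 34174*(-1918 + 10441) = 34174*8523 = 291265002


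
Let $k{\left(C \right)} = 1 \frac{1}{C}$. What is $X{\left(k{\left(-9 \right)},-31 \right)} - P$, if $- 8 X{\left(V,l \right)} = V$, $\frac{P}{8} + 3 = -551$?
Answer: $\frac{319105}{72} \approx 4432.0$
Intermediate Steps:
$k{\left(C \right)} = \frac{1}{C}$
$P = -4432$ ($P = -24 + 8 \left(-551\right) = -24 - 4408 = -4432$)
$X{\left(V,l \right)} = - \frac{V}{8}$
$X{\left(k{\left(-9 \right)},-31 \right)} - P = - \frac{1}{8 \left(-9\right)} - -4432 = \left(- \frac{1}{8}\right) \left(- \frac{1}{9}\right) + 4432 = \frac{1}{72} + 4432 = \frac{319105}{72}$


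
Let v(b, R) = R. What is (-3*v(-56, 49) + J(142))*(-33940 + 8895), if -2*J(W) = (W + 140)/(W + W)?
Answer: 1049110005/284 ≈ 3.6940e+6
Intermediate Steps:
J(W) = -(140 + W)/(4*W) (J(W) = -(W + 140)/(2*(W + W)) = -(140 + W)/(2*(2*W)) = -(140 + W)*1/(2*W)/2 = -(140 + W)/(4*W))
(-3*v(-56, 49) + J(142))*(-33940 + 8895) = (-3*49 + (1/4)*(-140 - 1*142)/142)*(-33940 + 8895) = (-147 + (1/4)*(1/142)*(-140 - 142))*(-25045) = (-147 + (1/4)*(1/142)*(-282))*(-25045) = (-147 - 141/284)*(-25045) = -41889/284*(-25045) = 1049110005/284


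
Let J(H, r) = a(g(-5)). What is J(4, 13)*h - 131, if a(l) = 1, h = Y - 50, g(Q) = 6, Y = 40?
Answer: -141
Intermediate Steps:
h = -10 (h = 40 - 50 = -10)
J(H, r) = 1
J(4, 13)*h - 131 = 1*(-10) - 131 = -10 - 131 = -141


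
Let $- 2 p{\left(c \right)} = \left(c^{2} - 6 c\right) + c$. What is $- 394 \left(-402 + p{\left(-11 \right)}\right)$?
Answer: $193060$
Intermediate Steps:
$p{\left(c \right)} = - \frac{c^{2}}{2} + \frac{5 c}{2}$ ($p{\left(c \right)} = - \frac{\left(c^{2} - 6 c\right) + c}{2} = - \frac{c^{2} - 5 c}{2} = - \frac{c^{2}}{2} + \frac{5 c}{2}$)
$- 394 \left(-402 + p{\left(-11 \right)}\right) = - 394 \left(-402 + \frac{1}{2} \left(-11\right) \left(5 - -11\right)\right) = - 394 \left(-402 + \frac{1}{2} \left(-11\right) \left(5 + 11\right)\right) = - 394 \left(-402 + \frac{1}{2} \left(-11\right) 16\right) = - 394 \left(-402 - 88\right) = \left(-394\right) \left(-490\right) = 193060$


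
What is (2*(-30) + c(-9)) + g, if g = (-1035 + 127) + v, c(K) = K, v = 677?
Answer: -300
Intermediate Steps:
g = -231 (g = (-1035 + 127) + 677 = -908 + 677 = -231)
(2*(-30) + c(-9)) + g = (2*(-30) - 9) - 231 = (-60 - 9) - 231 = -69 - 231 = -300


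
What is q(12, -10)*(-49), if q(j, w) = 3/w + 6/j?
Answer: -49/5 ≈ -9.8000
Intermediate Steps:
q(12, -10)*(-49) = (3/(-10) + 6/12)*(-49) = (3*(-1/10) + 6*(1/12))*(-49) = (-3/10 + 1/2)*(-49) = (1/5)*(-49) = -49/5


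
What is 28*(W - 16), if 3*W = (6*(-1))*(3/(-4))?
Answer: -406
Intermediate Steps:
W = 3/2 (W = ((6*(-1))*(3/(-4)))/3 = (-18*(-1)/4)/3 = (-6*(-3/4))/3 = (1/3)*(9/2) = 3/2 ≈ 1.5000)
28*(W - 16) = 28*(3/2 - 16) = 28*(-29/2) = -406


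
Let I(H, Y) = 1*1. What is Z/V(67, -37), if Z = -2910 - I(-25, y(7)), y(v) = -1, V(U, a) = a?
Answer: 2911/37 ≈ 78.676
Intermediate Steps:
I(H, Y) = 1
Z = -2911 (Z = -2910 - 1*1 = -2910 - 1 = -2911)
Z/V(67, -37) = -2911/(-37) = -2911*(-1/37) = 2911/37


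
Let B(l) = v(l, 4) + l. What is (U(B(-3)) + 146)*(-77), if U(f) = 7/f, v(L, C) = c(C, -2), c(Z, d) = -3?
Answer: -66913/6 ≈ -11152.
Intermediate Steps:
v(L, C) = -3
B(l) = -3 + l
(U(B(-3)) + 146)*(-77) = (7/(-3 - 3) + 146)*(-77) = (7/(-6) + 146)*(-77) = (7*(-⅙) + 146)*(-77) = (-7/6 + 146)*(-77) = (869/6)*(-77) = -66913/6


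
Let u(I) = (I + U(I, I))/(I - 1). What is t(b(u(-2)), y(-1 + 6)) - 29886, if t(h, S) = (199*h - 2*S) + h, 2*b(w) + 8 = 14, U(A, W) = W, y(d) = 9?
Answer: -29304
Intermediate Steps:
u(I) = 2*I/(-1 + I) (u(I) = (I + I)/(I - 1) = (2*I)/(-1 + I) = 2*I/(-1 + I))
b(w) = 3 (b(w) = -4 + (1/2)*14 = -4 + 7 = 3)
t(h, S) = -2*S + 200*h (t(h, S) = (-2*S + 199*h) + h = -2*S + 200*h)
t(b(u(-2)), y(-1 + 6)) - 29886 = (-2*9 + 200*3) - 29886 = (-18 + 600) - 29886 = 582 - 29886 = -29304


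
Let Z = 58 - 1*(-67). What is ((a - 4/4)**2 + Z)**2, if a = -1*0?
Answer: 15876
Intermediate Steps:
a = 0
Z = 125 (Z = 58 + 67 = 125)
((a - 4/4)**2 + Z)**2 = ((0 - 4/4)**2 + 125)**2 = ((0 - 4*1/4)**2 + 125)**2 = ((0 - 1)**2 + 125)**2 = ((-1)**2 + 125)**2 = (1 + 125)**2 = 126**2 = 15876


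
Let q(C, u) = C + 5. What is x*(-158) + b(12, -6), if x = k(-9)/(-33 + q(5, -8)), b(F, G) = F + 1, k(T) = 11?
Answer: 2037/23 ≈ 88.565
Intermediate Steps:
b(F, G) = 1 + F
q(C, u) = 5 + C
x = -11/23 (x = 11/(-33 + (5 + 5)) = 11/(-33 + 10) = 11/(-23) = 11*(-1/23) = -11/23 ≈ -0.47826)
x*(-158) + b(12, -6) = -11/23*(-158) + (1 + 12) = 1738/23 + 13 = 2037/23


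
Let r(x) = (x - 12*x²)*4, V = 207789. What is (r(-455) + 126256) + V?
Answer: -9604975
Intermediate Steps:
r(x) = -48*x² + 4*x
(r(-455) + 126256) + V = (4*(-455)*(1 - 12*(-455)) + 126256) + 207789 = (4*(-455)*(1 + 5460) + 126256) + 207789 = (4*(-455)*5461 + 126256) + 207789 = (-9939020 + 126256) + 207789 = -9812764 + 207789 = -9604975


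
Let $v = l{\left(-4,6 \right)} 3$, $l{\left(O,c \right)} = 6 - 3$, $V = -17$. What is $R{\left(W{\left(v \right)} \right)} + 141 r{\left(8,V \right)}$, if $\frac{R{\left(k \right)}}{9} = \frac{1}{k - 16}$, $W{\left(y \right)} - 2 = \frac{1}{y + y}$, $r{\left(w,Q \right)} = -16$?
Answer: $- \frac{566418}{251} \approx -2256.6$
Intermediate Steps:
$l{\left(O,c \right)} = 3$
$v = 9$ ($v = 3 \cdot 3 = 9$)
$W{\left(y \right)} = 2 + \frac{1}{2 y}$ ($W{\left(y \right)} = 2 + \frac{1}{y + y} = 2 + \frac{1}{2 y}$)
$R{\left(k \right)} = \frac{9}{-16 + k}$ ($R{\left(k \right)} = \frac{9}{k - 16} = \frac{9}{-16 + k}$)
$R{\left(W{\left(v \right)} \right)} + 141 r{\left(8,V \right)} = \frac{9}{-16 + \left(2 + \frac{1}{2 \cdot 9}\right)} + 141 \left(-16\right) = \frac{9}{-16 + \left(2 + \frac{1}{2} \cdot \frac{1}{9}\right)} - 2256 = \frac{9}{-16 + \left(2 + \frac{1}{18}\right)} - 2256 = \frac{9}{-16 + \frac{37}{18}} - 2256 = \frac{9}{- \frac{251}{18}} - 2256 = 9 \left(- \frac{18}{251}\right) - 2256 = - \frac{162}{251} - 2256 = - \frac{566418}{251}$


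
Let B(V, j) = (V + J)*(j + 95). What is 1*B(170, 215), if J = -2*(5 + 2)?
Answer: 48360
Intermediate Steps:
J = -14 (J = -2*7 = -14)
B(V, j) = (-14 + V)*(95 + j) (B(V, j) = (V - 14)*(j + 95) = (-14 + V)*(95 + j))
1*B(170, 215) = 1*(-1330 - 14*215 + 95*170 + 170*215) = 1*(-1330 - 3010 + 16150 + 36550) = 1*48360 = 48360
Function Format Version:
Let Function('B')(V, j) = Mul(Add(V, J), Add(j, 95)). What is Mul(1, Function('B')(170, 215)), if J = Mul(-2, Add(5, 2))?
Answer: 48360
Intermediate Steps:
J = -14 (J = Mul(-2, 7) = -14)
Function('B')(V, j) = Mul(Add(-14, V), Add(95, j)) (Function('B')(V, j) = Mul(Add(V, -14), Add(j, 95)) = Mul(Add(-14, V), Add(95, j)))
Mul(1, Function('B')(170, 215)) = Mul(1, Add(-1330, Mul(-14, 215), Mul(95, 170), Mul(170, 215))) = Mul(1, Add(-1330, -3010, 16150, 36550)) = Mul(1, 48360) = 48360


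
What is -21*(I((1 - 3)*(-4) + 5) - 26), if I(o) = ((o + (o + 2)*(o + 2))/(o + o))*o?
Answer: -1953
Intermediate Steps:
I(o) = o/2 + (2 + o)**2/2 (I(o) = ((o + (2 + o)*(2 + o))/((2*o)))*o = ((o + (2 + o)**2)*(1/(2*o)))*o = ((o + (2 + o)**2)/(2*o))*o = o/2 + (2 + o)**2/2)
-21*(I((1 - 3)*(-4) + 5) - 26) = -21*((((1 - 3)*(-4) + 5)/2 + (2 + ((1 - 3)*(-4) + 5))**2/2) - 26) = -21*(((-2*(-4) + 5)/2 + (2 + (-2*(-4) + 5))**2/2) - 26) = -21*(((8 + 5)/2 + (2 + (8 + 5))**2/2) - 26) = -21*(((1/2)*13 + (2 + 13)**2/2) - 26) = -21*((13/2 + (1/2)*15**2) - 26) = -21*((13/2 + (1/2)*225) - 26) = -21*((13/2 + 225/2) - 26) = -21*(119 - 26) = -21*93 = -1953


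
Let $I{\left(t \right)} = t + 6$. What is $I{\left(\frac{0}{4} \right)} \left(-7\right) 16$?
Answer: $-672$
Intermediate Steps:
$I{\left(t \right)} = 6 + t$
$I{\left(\frac{0}{4} \right)} \left(-7\right) 16 = \left(6 + \frac{0}{4}\right) \left(-7\right) 16 = \left(6 + 0 \cdot \frac{1}{4}\right) \left(-7\right) 16 = \left(6 + 0\right) \left(-7\right) 16 = 6 \left(-7\right) 16 = \left(-42\right) 16 = -672$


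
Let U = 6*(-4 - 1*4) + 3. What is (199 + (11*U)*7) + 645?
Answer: -2621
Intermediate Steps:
U = -45 (U = 6*(-4 - 4) + 3 = 6*(-8) + 3 = -48 + 3 = -45)
(199 + (11*U)*7) + 645 = (199 + (11*(-45))*7) + 645 = (199 - 495*7) + 645 = (199 - 3465) + 645 = -3266 + 645 = -2621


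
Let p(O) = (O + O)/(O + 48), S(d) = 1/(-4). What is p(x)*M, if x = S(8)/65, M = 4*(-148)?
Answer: 1184/12479 ≈ 0.094879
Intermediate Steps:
S(d) = -¼
M = -592
x = -1/260 (x = -¼/65 = -¼*1/65 = -1/260 ≈ -0.0038462)
p(O) = 2*O/(48 + O) (p(O) = (2*O)/(48 + O) = 2*O/(48 + O))
p(x)*M = (2*(-1/260)/(48 - 1/260))*(-592) = (2*(-1/260)/(12479/260))*(-592) = (2*(-1/260)*(260/12479))*(-592) = -2/12479*(-592) = 1184/12479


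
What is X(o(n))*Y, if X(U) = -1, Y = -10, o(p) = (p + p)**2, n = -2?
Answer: 10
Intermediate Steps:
o(p) = 4*p**2 (o(p) = (2*p)**2 = 4*p**2)
X(o(n))*Y = -1*(-10) = 10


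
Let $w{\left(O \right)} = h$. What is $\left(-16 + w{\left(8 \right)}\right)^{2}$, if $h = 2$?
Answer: $196$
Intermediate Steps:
$w{\left(O \right)} = 2$
$\left(-16 + w{\left(8 \right)}\right)^{2} = \left(-16 + 2\right)^{2} = \left(-14\right)^{2} = 196$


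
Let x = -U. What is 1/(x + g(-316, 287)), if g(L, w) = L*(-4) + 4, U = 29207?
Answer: -1/27939 ≈ -3.5792e-5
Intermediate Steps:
g(L, w) = 4 - 4*L (g(L, w) = -4*L + 4 = 4 - 4*L)
x = -29207 (x = -1*29207 = -29207)
1/(x + g(-316, 287)) = 1/(-29207 + (4 - 4*(-316))) = 1/(-29207 + (4 + 1264)) = 1/(-29207 + 1268) = 1/(-27939) = -1/27939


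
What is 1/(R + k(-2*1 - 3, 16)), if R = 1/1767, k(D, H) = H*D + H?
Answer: -1767/113087 ≈ -0.015625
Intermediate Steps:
k(D, H) = H + D*H (k(D, H) = D*H + H = H + D*H)
R = 1/1767 ≈ 0.00056593
1/(R + k(-2*1 - 3, 16)) = 1/(1/1767 + 16*(1 + (-2*1 - 3))) = 1/(1/1767 + 16*(1 + (-2 - 3))) = 1/(1/1767 + 16*(1 - 5)) = 1/(1/1767 + 16*(-4)) = 1/(1/1767 - 64) = 1/(-113087/1767) = -1767/113087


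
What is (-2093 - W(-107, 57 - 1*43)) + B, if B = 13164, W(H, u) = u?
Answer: 11057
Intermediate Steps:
(-2093 - W(-107, 57 - 1*43)) + B = (-2093 - (57 - 1*43)) + 13164 = (-2093 - (57 - 43)) + 13164 = (-2093 - 1*14) + 13164 = (-2093 - 14) + 13164 = -2107 + 13164 = 11057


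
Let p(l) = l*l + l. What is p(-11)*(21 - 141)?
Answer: -13200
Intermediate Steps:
p(l) = l + l² (p(l) = l² + l = l + l²)
p(-11)*(21 - 141) = (-11*(1 - 11))*(21 - 141) = -11*(-10)*(-120) = 110*(-120) = -13200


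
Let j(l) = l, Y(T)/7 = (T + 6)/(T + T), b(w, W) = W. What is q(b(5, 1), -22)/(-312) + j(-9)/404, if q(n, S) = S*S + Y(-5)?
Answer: -165051/105040 ≈ -1.5713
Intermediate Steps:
Y(T) = 7*(6 + T)/(2*T) (Y(T) = 7*((T + 6)/(T + T)) = 7*((6 + T)/((2*T))) = 7*((6 + T)*(1/(2*T))) = 7*((6 + T)/(2*T)) = 7*(6 + T)/(2*T))
q(n, S) = -7/10 + S² (q(n, S) = S*S + (7/2 + 21/(-5)) = S² + (7/2 + 21*(-⅕)) = S² + (7/2 - 21/5) = S² - 7/10 = -7/10 + S²)
q(b(5, 1), -22)/(-312) + j(-9)/404 = (-7/10 + (-22)²)/(-312) - 9/404 = (-7/10 + 484)*(-1/312) - 9*1/404 = (4833/10)*(-1/312) - 9/404 = -1611/1040 - 9/404 = -165051/105040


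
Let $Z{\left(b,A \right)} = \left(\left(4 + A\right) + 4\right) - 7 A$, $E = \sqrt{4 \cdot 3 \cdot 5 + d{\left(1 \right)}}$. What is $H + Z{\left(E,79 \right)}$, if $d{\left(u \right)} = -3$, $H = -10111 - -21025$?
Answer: $10448$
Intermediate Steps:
$H = 10914$ ($H = -10111 + 21025 = 10914$)
$E = \sqrt{57}$ ($E = \sqrt{4 \cdot 3 \cdot 5 - 3} = \sqrt{12 \cdot 5 - 3} = \sqrt{60 - 3} = \sqrt{57} \approx 7.5498$)
$Z{\left(b,A \right)} = 8 - 6 A$ ($Z{\left(b,A \right)} = \left(8 + A\right) - 7 A = 8 - 6 A$)
$H + Z{\left(E,79 \right)} = 10914 + \left(8 - 474\right) = 10914 - 466 = 10448$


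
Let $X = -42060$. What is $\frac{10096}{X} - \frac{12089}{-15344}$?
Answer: $\frac{12626797}{23048880} \approx 0.54783$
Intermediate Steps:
$\frac{10096}{X} - \frac{12089}{-15344} = \frac{10096}{-42060} - \frac{12089}{-15344} = 10096 \left(- \frac{1}{42060}\right) - - \frac{1727}{2192} = - \frac{2524}{10515} + \frac{1727}{2192} = \frac{12626797}{23048880}$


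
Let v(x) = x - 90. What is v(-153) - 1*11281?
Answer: -11524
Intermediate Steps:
v(x) = -90 + x
v(-153) - 1*11281 = (-90 - 153) - 1*11281 = -243 - 11281 = -11524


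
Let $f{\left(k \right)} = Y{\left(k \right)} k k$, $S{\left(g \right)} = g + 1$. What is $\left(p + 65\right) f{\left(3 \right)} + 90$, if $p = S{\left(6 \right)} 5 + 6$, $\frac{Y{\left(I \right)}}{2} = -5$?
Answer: $-9450$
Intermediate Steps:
$Y{\left(I \right)} = -10$ ($Y{\left(I \right)} = 2 \left(-5\right) = -10$)
$S{\left(g \right)} = 1 + g$
$p = 41$ ($p = \left(1 + 6\right) 5 + 6 = 7 \cdot 5 + 6 = 35 + 6 = 41$)
$f{\left(k \right)} = - 10 k^{2}$ ($f{\left(k \right)} = - 10 k k = - 10 k^{2}$)
$\left(p + 65\right) f{\left(3 \right)} + 90 = \left(41 + 65\right) \left(- 10 \cdot 3^{2}\right) + 90 = 106 \left(\left(-10\right) 9\right) + 90 = 106 \left(-90\right) + 90 = -9540 + 90 = -9450$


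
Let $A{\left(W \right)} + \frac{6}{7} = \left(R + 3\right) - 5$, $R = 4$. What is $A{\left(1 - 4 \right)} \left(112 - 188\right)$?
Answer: $- \frac{608}{7} \approx -86.857$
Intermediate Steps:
$A{\left(W \right)} = \frac{8}{7}$ ($A{\left(W \right)} = - \frac{6}{7} + \left(\left(4 + 3\right) - 5\right) = - \frac{6}{7} + \left(7 - 5\right) = - \frac{6}{7} + 2 = \frac{8}{7}$)
$A{\left(1 - 4 \right)} \left(112 - 188\right) = \frac{8 \left(112 - 188\right)}{7} = \frac{8}{7} \left(-76\right) = - \frac{608}{7}$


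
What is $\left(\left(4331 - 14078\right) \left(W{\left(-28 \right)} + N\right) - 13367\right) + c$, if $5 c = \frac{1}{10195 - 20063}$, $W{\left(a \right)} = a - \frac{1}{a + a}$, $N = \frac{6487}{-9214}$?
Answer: $\frac{847254974723287}{3182331320} \approx 2.6624 \cdot 10^{5}$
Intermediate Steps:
$N = - \frac{6487}{9214}$ ($N = 6487 \left(- \frac{1}{9214}\right) = - \frac{6487}{9214} \approx -0.70404$)
$W{\left(a \right)} = a - \frac{1}{2 a}$
$c = - \frac{1}{49340}$ ($c = \frac{1}{5 \left(10195 - 20063\right)} = \frac{1}{5 \left(-9868\right)} = \frac{1}{5} \left(- \frac{1}{9868}\right) = - \frac{1}{49340} \approx -2.0268 \cdot 10^{-5}$)
$\left(\left(4331 - 14078\right) \left(W{\left(-28 \right)} + N\right) - 13367\right) + c = \left(\left(4331 - 14078\right) \left(\left(-28 - \frac{1}{2 \left(-28\right)}\right) - \frac{6487}{9214}\right) - 13367\right) - \frac{1}{49340} = \left(- 9747 \left(\left(-28 - - \frac{1}{56}\right) - \frac{6487}{9214}\right) - 13367\right) - \frac{1}{49340} = \left(- 9747 \left(\left(-28 + \frac{1}{56}\right) - \frac{6487}{9214}\right) - 13367\right) - \frac{1}{49340} = \left(- 9747 \left(- \frac{1567}{56} - \frac{6487}{9214}\right) - 13367\right) - \frac{1}{49340} = \left(\left(-9747\right) \left(- \frac{7400805}{257992}\right) - 13367\right) - \frac{1}{49340} = \left(\frac{72135646335}{257992} - 13367\right) - \frac{1}{49340} = \frac{68687067271}{257992} - \frac{1}{49340} = \frac{847254974723287}{3182331320}$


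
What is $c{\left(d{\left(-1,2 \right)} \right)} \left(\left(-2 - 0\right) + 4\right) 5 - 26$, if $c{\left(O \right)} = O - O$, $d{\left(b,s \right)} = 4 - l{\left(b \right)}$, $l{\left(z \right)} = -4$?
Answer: $-26$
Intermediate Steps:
$d{\left(b,s \right)} = 8$ ($d{\left(b,s \right)} = 4 - -4 = 4 + 4 = 8$)
$c{\left(O \right)} = 0$
$c{\left(d{\left(-1,2 \right)} \right)} \left(\left(-2 - 0\right) + 4\right) 5 - 26 = 0 \left(\left(-2 - 0\right) + 4\right) 5 - 26 = 0 \left(\left(-2 + 0\right) + 4\right) 5 - 26 = 0 \left(-2 + 4\right) 5 - 26 = 0 \cdot 2 \cdot 5 - 26 = 0 \cdot 10 - 26 = 0 - 26 = -26$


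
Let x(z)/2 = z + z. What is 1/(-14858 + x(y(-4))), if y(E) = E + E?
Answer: -1/14890 ≈ -6.7159e-5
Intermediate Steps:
y(E) = 2*E
x(z) = 4*z (x(z) = 2*(z + z) = 2*(2*z) = 4*z)
1/(-14858 + x(y(-4))) = 1/(-14858 + 4*(2*(-4))) = 1/(-14858 + 4*(-8)) = 1/(-14858 - 32) = 1/(-14890) = -1/14890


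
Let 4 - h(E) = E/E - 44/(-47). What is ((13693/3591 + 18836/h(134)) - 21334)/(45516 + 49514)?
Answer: -850159285/6620302962 ≈ -0.12842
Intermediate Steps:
h(E) = 97/47 (h(E) = 4 - (E/E - 44/(-47)) = 4 - (1 - 44*(-1/47)) = 4 - (1 + 44/47) = 4 - 1*91/47 = 4 - 91/47 = 97/47)
((13693/3591 + 18836/h(134)) - 21334)/(45516 + 49514) = ((13693/3591 + 18836/(97/47)) - 21334)/(45516 + 49514) = ((13693*(1/3591) + 18836*(47/97)) - 21334)/95030 = ((13693/3591 + 885292/97) - 21334)*(1/95030) = (3180411793/348327 - 21334)*(1/95030) = -4250796425/348327*1/95030 = -850159285/6620302962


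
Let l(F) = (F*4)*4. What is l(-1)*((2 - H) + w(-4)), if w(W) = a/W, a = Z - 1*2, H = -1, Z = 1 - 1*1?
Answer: -56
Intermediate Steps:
Z = 0 (Z = 1 - 1 = 0)
a = -2 (a = 0 - 1*2 = 0 - 2 = -2)
w(W) = -2/W
l(F) = 16*F (l(F) = (4*F)*4 = 16*F)
l(-1)*((2 - H) + w(-4)) = (16*(-1))*((2 - 1*(-1)) - 2/(-4)) = -16*((2 + 1) - 2*(-1/4)) = -16*(3 + 1/2) = -16*7/2 = -56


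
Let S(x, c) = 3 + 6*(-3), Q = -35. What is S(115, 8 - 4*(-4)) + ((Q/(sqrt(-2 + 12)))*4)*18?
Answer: -15 - 252*sqrt(10) ≈ -811.89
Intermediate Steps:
S(x, c) = -15 (S(x, c) = 3 - 18 = -15)
S(115, 8 - 4*(-4)) + ((Q/(sqrt(-2 + 12)))*4)*18 = -15 + (-35/sqrt(-2 + 12)*4)*18 = -15 + (-35*sqrt(10)/10*4)*18 = -15 + (-7*sqrt(10)/2*4)*18 = -15 - 14*sqrt(10)*18 = -15 - 252*sqrt(10)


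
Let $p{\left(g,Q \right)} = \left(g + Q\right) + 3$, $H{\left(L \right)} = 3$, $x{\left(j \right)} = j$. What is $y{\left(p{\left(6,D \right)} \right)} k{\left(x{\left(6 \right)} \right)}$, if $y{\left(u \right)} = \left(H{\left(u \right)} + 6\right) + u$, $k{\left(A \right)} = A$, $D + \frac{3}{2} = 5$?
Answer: $129$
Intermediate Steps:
$D = \frac{7}{2}$ ($D = - \frac{3}{2} + 5 = \frac{7}{2} \approx 3.5$)
$p{\left(g,Q \right)} = 3 + Q + g$ ($p{\left(g,Q \right)} = \left(Q + g\right) + 3 = 3 + Q + g$)
$y{\left(u \right)} = 9 + u$ ($y{\left(u \right)} = \left(3 + 6\right) + u = 9 + u$)
$y{\left(p{\left(6,D \right)} \right)} k{\left(x{\left(6 \right)} \right)} = \left(9 + \left(3 + \frac{7}{2} + 6\right)\right) 6 = \left(9 + \frac{25}{2}\right) 6 = \frac{43}{2} \cdot 6 = 129$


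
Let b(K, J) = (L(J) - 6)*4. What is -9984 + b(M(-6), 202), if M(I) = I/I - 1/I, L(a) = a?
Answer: -9200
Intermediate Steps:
M(I) = 1 - 1/I
b(K, J) = -24 + 4*J (b(K, J) = (J - 6)*4 = (-6 + J)*4 = -24 + 4*J)
-9984 + b(M(-6), 202) = -9984 + (-24 + 4*202) = -9984 + (-24 + 808) = -9984 + 784 = -9200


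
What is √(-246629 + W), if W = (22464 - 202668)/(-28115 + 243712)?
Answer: I*√11463864407827049/215597 ≈ 496.62*I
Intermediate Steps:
W = -180204/215597 ≈ -0.83584
√(-246629 + W) = √(-246629 - 180204/215597) = √(-53172652717/215597) = I*√11463864407827049/215597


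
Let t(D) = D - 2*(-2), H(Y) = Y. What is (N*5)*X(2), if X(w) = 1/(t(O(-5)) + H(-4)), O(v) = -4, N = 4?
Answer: -5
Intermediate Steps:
t(D) = 4 + D (t(D) = D + 4 = 4 + D)
X(w) = -¼ (X(w) = 1/((4 - 4) - 4) = 1/(0 - 4) = 1/(-4) = -¼)
(N*5)*X(2) = (4*5)*(-¼) = 20*(-¼) = -5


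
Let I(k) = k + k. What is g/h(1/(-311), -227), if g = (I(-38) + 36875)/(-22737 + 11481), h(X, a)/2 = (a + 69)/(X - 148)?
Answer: -1203853/786208 ≈ -1.5312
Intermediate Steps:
I(k) = 2*k
h(X, a) = 2*(69 + a)/(-148 + X) (h(X, a) = 2*((a + 69)/(X - 148)) = 2*((69 + a)/(-148 + X)) = 2*(69 + a)/(-148 + X))
g = -5257/1608 (g = (2*(-38) + 36875)/(-22737 + 11481) = (-76 + 36875)/(-11256) = 36799*(-1/11256) = -5257/1608 ≈ -3.2693)
g/h(1/(-311), -227) = -5257*(-148 + 1/(-311))/(2*(69 - 227))/1608 = -5257/(1608*(2*(-158)/(-148 - 1/311))) = -5257/(1608*(2*(-158)/(-46029/311))) = -5257/(1608*(2*(-311/46029)*(-158))) = -5257/(1608*98276/46029) = -5257/1608*46029/98276 = -1203853/786208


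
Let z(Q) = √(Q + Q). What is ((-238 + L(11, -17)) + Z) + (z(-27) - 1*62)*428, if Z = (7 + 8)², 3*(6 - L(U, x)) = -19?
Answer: -79610/3 + 1284*I*√6 ≈ -26537.0 + 3145.1*I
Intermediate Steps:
z(Q) = √2*√Q (z(Q) = √(2*Q) = √2*√Q)
L(U, x) = 37/3 (L(U, x) = 6 - ⅓*(-19) = 6 + 19/3 = 37/3)
Z = 225 (Z = 15² = 225)
((-238 + L(11, -17)) + Z) + (z(-27) - 1*62)*428 = ((-238 + 37/3) + 225) + (√2*√(-27) - 1*62)*428 = (-677/3 + 225) + (√2*(3*I*√3) - 62)*428 = -⅔ + (3*I*√6 - 62)*428 = -⅔ + (-62 + 3*I*√6)*428 = -⅔ + (-26536 + 1284*I*√6) = -79610/3 + 1284*I*√6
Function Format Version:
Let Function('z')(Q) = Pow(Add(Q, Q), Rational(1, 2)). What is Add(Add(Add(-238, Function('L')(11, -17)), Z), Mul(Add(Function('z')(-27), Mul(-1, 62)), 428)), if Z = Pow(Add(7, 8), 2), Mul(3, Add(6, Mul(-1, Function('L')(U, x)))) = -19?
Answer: Add(Rational(-79610, 3), Mul(1284, I, Pow(6, Rational(1, 2)))) ≈ Add(-26537., Mul(3145.1, I))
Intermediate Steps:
Function('z')(Q) = Mul(Pow(2, Rational(1, 2)), Pow(Q, Rational(1, 2))) (Function('z')(Q) = Pow(Mul(2, Q), Rational(1, 2)) = Mul(Pow(2, Rational(1, 2)), Pow(Q, Rational(1, 2))))
Function('L')(U, x) = Rational(37, 3) (Function('L')(U, x) = Add(6, Mul(Rational(-1, 3), -19)) = Add(6, Rational(19, 3)) = Rational(37, 3))
Z = 225 (Z = Pow(15, 2) = 225)
Add(Add(Add(-238, Function('L')(11, -17)), Z), Mul(Add(Function('z')(-27), Mul(-1, 62)), 428)) = Add(Add(Add(-238, Rational(37, 3)), 225), Mul(Add(Mul(Pow(2, Rational(1, 2)), Pow(-27, Rational(1, 2))), Mul(-1, 62)), 428)) = Add(Add(Rational(-677, 3), 225), Mul(Add(Mul(Pow(2, Rational(1, 2)), Mul(3, I, Pow(3, Rational(1, 2)))), -62), 428)) = Add(Rational(-2, 3), Mul(Add(Mul(3, I, Pow(6, Rational(1, 2))), -62), 428)) = Add(Rational(-2, 3), Mul(Add(-62, Mul(3, I, Pow(6, Rational(1, 2)))), 428)) = Add(Rational(-2, 3), Add(-26536, Mul(1284, I, Pow(6, Rational(1, 2))))) = Add(Rational(-79610, 3), Mul(1284, I, Pow(6, Rational(1, 2))))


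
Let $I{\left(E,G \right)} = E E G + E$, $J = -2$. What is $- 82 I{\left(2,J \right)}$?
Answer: $492$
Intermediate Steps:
$I{\left(E,G \right)} = E + G E^{2}$ ($I{\left(E,G \right)} = E^{2} G + E = G E^{2} + E = E + G E^{2}$)
$- 82 I{\left(2,J \right)} = - 82 \cdot 2 \left(1 + 2 \left(-2\right)\right) = - 82 \cdot 2 \left(1 - 4\right) = - 82 \cdot 2 \left(-3\right) = \left(-82\right) \left(-6\right) = 492$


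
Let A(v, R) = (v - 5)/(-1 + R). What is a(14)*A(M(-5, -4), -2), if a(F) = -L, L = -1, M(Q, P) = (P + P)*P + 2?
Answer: -29/3 ≈ -9.6667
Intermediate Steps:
M(Q, P) = 2 + 2*P**2 (M(Q, P) = (2*P)*P + 2 = 2*P**2 + 2 = 2 + 2*P**2)
A(v, R) = (-5 + v)/(-1 + R)
a(F) = 1 (a(F) = -1*(-1) = 1)
a(14)*A(M(-5, -4), -2) = 1*((-5 + (2 + 2*(-4)**2))/(-1 - 2)) = 1*((-5 + (2 + 2*16))/(-3)) = 1*(-(-5 + (2 + 32))/3) = 1*(-(-5 + 34)/3) = 1*(-1/3*29) = 1*(-29/3) = -29/3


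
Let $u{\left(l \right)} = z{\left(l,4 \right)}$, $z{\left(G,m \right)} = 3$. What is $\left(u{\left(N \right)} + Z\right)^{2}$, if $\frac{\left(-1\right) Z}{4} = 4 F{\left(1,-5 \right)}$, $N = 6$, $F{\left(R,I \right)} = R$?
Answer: $169$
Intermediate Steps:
$u{\left(l \right)} = 3$
$Z = -16$ ($Z = - 4 \cdot 4 \cdot 1 = \left(-4\right) 4 = -16$)
$\left(u{\left(N \right)} + Z\right)^{2} = \left(3 - 16\right)^{2} = \left(-13\right)^{2} = 169$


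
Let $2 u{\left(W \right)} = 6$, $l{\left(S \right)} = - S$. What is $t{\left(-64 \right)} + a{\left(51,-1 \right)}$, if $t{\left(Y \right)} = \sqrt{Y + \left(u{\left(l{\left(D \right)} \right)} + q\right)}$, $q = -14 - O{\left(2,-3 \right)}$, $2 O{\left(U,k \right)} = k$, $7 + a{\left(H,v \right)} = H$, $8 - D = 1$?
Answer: $44 + \frac{7 i \sqrt{6}}{2} \approx 44.0 + 8.5732 i$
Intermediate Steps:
$D = 7$ ($D = 8 - 1 = 7$)
$u{\left(W \right)} = 3$ ($u{\left(W \right)} = \frac{1}{2} \cdot 6 = 3$)
$a{\left(H,v \right)} = -7 + H$
$O{\left(U,k \right)} = \frac{k}{2}$
$q = - \frac{25}{2}$ ($q = -14 - \frac{1}{2} \left(-3\right) = -14 - - \frac{3}{2} = -14 + \frac{3}{2} = - \frac{25}{2} \approx -12.5$)
$t{\left(Y \right)} = \sqrt{- \frac{19}{2} + Y}$ ($t{\left(Y \right)} = \sqrt{Y + \left(3 - \frac{25}{2}\right)} = \sqrt{Y - \frac{19}{2}} = \sqrt{- \frac{19}{2} + Y}$)
$t{\left(-64 \right)} + a{\left(51,-1 \right)} = \frac{\sqrt{-38 + 4 \left(-64\right)}}{2} + \left(-7 + 51\right) = \frac{\sqrt{-38 - 256}}{2} + 44 = \frac{\sqrt{-294}}{2} + 44 = \frac{7 i \sqrt{6}}{2} + 44 = 44 + \frac{7 i \sqrt{6}}{2}$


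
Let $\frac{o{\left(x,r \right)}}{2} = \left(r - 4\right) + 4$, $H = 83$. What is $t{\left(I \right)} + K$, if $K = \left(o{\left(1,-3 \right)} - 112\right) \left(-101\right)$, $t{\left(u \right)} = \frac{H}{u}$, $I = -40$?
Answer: $\frac{476637}{40} \approx 11916.0$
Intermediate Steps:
$o{\left(x,r \right)} = 2 r$ ($o{\left(x,r \right)} = 2 \left(\left(r - 4\right) + 4\right) = 2 \left(\left(-4 + r\right) + 4\right) = 2 r$)
$t{\left(u \right)} = \frac{83}{u}$
$K = 11918$ ($K = \left(2 \left(-3\right) - 112\right) \left(-101\right) = \left(-6 - 112\right) \left(-101\right) = \left(-118\right) \left(-101\right) = 11918$)
$t{\left(I \right)} + K = \frac{83}{-40} + 11918 = 83 \left(- \frac{1}{40}\right) + 11918 = - \frac{83}{40} + 11918 = \frac{476637}{40}$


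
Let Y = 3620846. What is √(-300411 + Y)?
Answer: √3320435 ≈ 1822.2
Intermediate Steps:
√(-300411 + Y) = √(-300411 + 3620846) = √3320435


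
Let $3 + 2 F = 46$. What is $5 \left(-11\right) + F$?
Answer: $- \frac{67}{2} \approx -33.5$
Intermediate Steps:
$F = \frac{43}{2}$ ($F = - \frac{3}{2} + \frac{1}{2} \cdot 46 = - \frac{3}{2} + 23 = \frac{43}{2} \approx 21.5$)
$5 \left(-11\right) + F = 5 \left(-11\right) + \frac{43}{2} = -55 + \frac{43}{2} = - \frac{67}{2}$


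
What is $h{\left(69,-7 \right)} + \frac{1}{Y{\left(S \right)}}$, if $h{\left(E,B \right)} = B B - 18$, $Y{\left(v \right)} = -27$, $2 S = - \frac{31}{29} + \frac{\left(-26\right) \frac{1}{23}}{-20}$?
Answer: $\frac{836}{27} \approx 30.963$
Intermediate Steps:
$S = - \frac{6753}{13340}$ ($S = \frac{- \frac{31}{29} + \frac{\left(-26\right) \frac{1}{23}}{-20}}{2} = \frac{\left(-31\right) \frac{1}{29} + \left(-26\right) \frac{1}{23} \left(- \frac{1}{20}\right)}{2} = \frac{- \frac{31}{29} - - \frac{13}{230}}{2} = \frac{- \frac{31}{29} + \frac{13}{230}}{2} = \frac{1}{2} \left(- \frac{6753}{6670}\right) = - \frac{6753}{13340} \approx -0.50622$)
$h{\left(E,B \right)} = -18 + B^{2}$ ($h{\left(E,B \right)} = B^{2} - 18 = -18 + B^{2}$)
$h{\left(69,-7 \right)} + \frac{1}{Y{\left(S \right)}} = \left(-18 + \left(-7\right)^{2}\right) + \frac{1}{-27} = \left(-18 + 49\right) - \frac{1}{27} = 31 - \frac{1}{27} = \frac{836}{27}$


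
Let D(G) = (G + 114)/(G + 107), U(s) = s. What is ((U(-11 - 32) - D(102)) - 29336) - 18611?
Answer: -10030126/209 ≈ -47991.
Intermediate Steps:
D(G) = (114 + G)/(107 + G)
((U(-11 - 32) - D(102)) - 29336) - 18611 = (((-11 - 32) - (114 + 102)/(107 + 102)) - 29336) - 18611 = ((-43 - 216/209) - 29336) - 18611 = (-9203/209 - 29336) - 18611 = -6140427/209 - 18611 = -10030126/209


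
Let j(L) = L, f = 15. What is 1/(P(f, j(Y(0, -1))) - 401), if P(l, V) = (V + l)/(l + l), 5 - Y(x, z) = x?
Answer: -3/1201 ≈ -0.0024979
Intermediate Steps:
Y(x, z) = 5 - x
P(l, V) = (V + l)/(2*l) (P(l, V) = (V + l)/((2*l)) = (V + l)*(1/(2*l)) = (V + l)/(2*l))
1/(P(f, j(Y(0, -1))) - 401) = 1/((½)*((5 - 1*0) + 15)/15 - 401) = 1/((½)*(1/15)*((5 + 0) + 15) - 401) = 1/((½)*(1/15)*(5 + 15) - 401) = 1/((½)*(1/15)*20 - 401) = 1/(⅔ - 401) = 1/(-1201/3) = -3/1201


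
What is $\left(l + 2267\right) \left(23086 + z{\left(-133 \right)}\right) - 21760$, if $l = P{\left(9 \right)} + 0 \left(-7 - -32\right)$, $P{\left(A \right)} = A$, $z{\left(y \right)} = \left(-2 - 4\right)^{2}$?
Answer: $52603912$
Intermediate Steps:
$z{\left(y \right)} = 36$ ($z{\left(y \right)} = \left(-6\right)^{2} = 36$)
$l = 9$ ($l = 9 + 0 \left(-7 - -32\right) = 9 + 0 \left(-7 + 32\right) = 9 + 0 \cdot 25 = 9 + 0 = 9$)
$\left(l + 2267\right) \left(23086 + z{\left(-133 \right)}\right) - 21760 = \left(9 + 2267\right) \left(23086 + 36\right) - 21760 = 2276 \cdot 23122 - 21760 = 52625672 - 21760 = 52603912$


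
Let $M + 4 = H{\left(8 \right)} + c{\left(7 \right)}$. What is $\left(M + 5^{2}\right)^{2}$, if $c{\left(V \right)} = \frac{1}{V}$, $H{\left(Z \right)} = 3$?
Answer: $\frac{28561}{49} \approx 582.88$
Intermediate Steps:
$M = - \frac{6}{7}$ ($M = -4 + \left(3 + \frac{1}{7}\right) = -4 + \frac{22}{7} = - \frac{6}{7} \approx -0.85714$)
$\left(M + 5^{2}\right)^{2} = \left(- \frac{6}{7} + 5^{2}\right)^{2} = \left(- \frac{6}{7} + 25\right)^{2} = \left(\frac{169}{7}\right)^{2} = \frac{28561}{49}$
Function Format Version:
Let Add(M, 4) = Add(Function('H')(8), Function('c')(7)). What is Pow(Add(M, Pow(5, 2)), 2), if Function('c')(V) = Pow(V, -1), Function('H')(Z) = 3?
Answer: Rational(28561, 49) ≈ 582.88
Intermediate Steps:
M = Rational(-6, 7) (M = Add(-4, Add(3, Pow(7, -1))) = Add(-4, Add(3, Rational(1, 7))) = Add(-4, Rational(22, 7)) = Rational(-6, 7) ≈ -0.85714)
Pow(Add(M, Pow(5, 2)), 2) = Pow(Add(Rational(-6, 7), Pow(5, 2)), 2) = Pow(Add(Rational(-6, 7), 25), 2) = Pow(Rational(169, 7), 2) = Rational(28561, 49)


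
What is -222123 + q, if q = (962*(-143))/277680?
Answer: -2372278931/10680 ≈ -2.2212e+5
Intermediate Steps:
q = -5291/10680 (q = -137566*1/277680 = -5291/10680 ≈ -0.49541)
-222123 + q = -222123 - 5291/10680 = -2372278931/10680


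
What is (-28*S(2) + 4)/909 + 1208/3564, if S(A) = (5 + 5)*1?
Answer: 3178/89991 ≈ 0.035315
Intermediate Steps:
S(A) = 10 (S(A) = 10*1 = 10)
(-28*S(2) + 4)/909 + 1208/3564 = (-28*10 + 4)/909 + 1208/3564 = (-280 + 4)*(1/909) + 1208*(1/3564) = -276*1/909 + 302/891 = -92/303 + 302/891 = 3178/89991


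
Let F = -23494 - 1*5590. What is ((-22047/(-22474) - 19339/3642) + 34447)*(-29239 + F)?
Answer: -13701740884404581/6820859 ≈ -2.0088e+9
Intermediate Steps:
F = -29084 (F = -23494 - 5590 = -29084)
((-22047/(-22474) - 19339/3642) + 34447)*(-29239 + F) = ((-22047/(-22474) - 19339/3642) + 34447)*(-29239 - 29084) = ((-22047*(-1/22474) - 19339*1/3642) + 34447)*(-58323) = ((22047/22474 - 19339/3642) + 34447)*(-58323) = (-88582378/20462577 + 34447)*(-58323) = (704785807541/20462577)*(-58323) = -13701740884404581/6820859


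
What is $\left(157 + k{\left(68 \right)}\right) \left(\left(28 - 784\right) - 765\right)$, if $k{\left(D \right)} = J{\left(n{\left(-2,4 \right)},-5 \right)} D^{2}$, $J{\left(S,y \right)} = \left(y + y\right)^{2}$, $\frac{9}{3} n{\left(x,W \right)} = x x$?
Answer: $-703549197$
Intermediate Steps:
$n{\left(x,W \right)} = \frac{x^{2}}{3}$ ($n{\left(x,W \right)} = \frac{x x}{3} = \frac{x^{2}}{3}$)
$J{\left(S,y \right)} = 4 y^{2}$ ($J{\left(S,y \right)} = \left(2 y\right)^{2} = 4 y^{2}$)
$k{\left(D \right)} = 100 D^{2}$ ($k{\left(D \right)} = 4 \left(-5\right)^{2} D^{2} = 4 \cdot 25 D^{2} = 100 D^{2}$)
$\left(157 + k{\left(68 \right)}\right) \left(\left(28 - 784\right) - 765\right) = \left(157 + 100 \cdot 68^{2}\right) \left(\left(28 - 784\right) - 765\right) = \left(157 + 100 \cdot 4624\right) \left(-756 - 765\right) = \left(157 + 462400\right) \left(-1521\right) = 462557 \left(-1521\right) = -703549197$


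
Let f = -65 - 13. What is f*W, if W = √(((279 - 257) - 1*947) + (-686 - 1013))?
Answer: -624*I*√41 ≈ -3995.6*I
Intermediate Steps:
f = -78
W = 8*I*√41 (W = √((22 - 947) - 1699) = √(-925 - 1699) = √(-2624) = 8*I*√41 ≈ 51.225*I)
f*W = -624*I*√41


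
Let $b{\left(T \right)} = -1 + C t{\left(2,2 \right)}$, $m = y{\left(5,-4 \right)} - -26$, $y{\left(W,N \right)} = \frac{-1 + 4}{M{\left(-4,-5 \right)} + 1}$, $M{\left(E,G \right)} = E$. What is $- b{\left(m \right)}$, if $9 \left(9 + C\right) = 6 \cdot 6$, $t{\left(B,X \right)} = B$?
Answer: $11$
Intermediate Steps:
$y{\left(W,N \right)} = -1$ ($y{\left(W,N \right)} = \frac{-1 + 4}{-4 + 1} = \frac{3}{-3} = 3 \left(- \frac{1}{3}\right) = -1$)
$C = -5$ ($C = -9 + \frac{6 \cdot 6}{9} = -9 + \frac{1}{9} \cdot 36 = -9 + 4 = -5$)
$m = 25$ ($m = -1 - -26 = -1 + 26 = 25$)
$b{\left(T \right)} = -11$ ($b{\left(T \right)} = -1 - 10 = -11$)
$- b{\left(m \right)} = \left(-1\right) \left(-11\right) = 11$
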